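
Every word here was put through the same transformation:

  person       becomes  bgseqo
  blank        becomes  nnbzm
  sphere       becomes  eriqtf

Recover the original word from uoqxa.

imply

Shifts by position in person: pos 0: p→b (+12), pos 1: e→g (+2), pos 2: r→s (+1), pos 3: s→e (+12), pos 4: o→q (+2), pos 5: n→o (+1) — repeating every 3. It's a Vigenère-style cipher with numeric key [12,2,1]: position i shifts by key[i mod 3].
Reversing it on uoqxa: u−12=i, o−2=m, q−1=p, x−12=l, a−2=y.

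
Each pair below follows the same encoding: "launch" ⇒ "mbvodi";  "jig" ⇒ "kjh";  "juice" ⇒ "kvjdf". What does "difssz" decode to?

cherry

Compare letters: l→m is +1, a→b is +1, u→v is +1 — a constant shift. Every letter moves 1 place later in the alphabet, wrapping around z→a.
Decoding difssz: d−1=c, i−1=h, f−1=e, s−1=r, s−1=r, z−1=y.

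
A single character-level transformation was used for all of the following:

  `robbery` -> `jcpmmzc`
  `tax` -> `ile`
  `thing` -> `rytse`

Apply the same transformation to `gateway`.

jlhpelr

Read the word backwards and shift each letter +11.
On gateway: reverse → yawetag; then shift: y+11=j, a+11=l, w+11=h, e+11=p, t+11=e, a+11=l, g+11=r.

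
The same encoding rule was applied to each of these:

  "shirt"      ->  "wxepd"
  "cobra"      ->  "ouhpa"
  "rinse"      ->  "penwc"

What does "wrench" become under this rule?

ypcnox

s(18)→w(22) and h(7)→x(23) fit y≡7x+0 (mod 26); the inverse of 7 mod 26 is 15. Each letter's alphabet position (a=0..z=25) is mapped through 7·x+0 mod 26 — an affine cipher.
On wrench: w(22)→7·22+0≡24=y; r(17)→7·17+0≡15=p; e(4)→7·4+0≡2=c; n(13)→7·13+0≡13=n; c(2)→7·2+0≡14=o; h(7)→7·7+0≡23=x (all mod 26).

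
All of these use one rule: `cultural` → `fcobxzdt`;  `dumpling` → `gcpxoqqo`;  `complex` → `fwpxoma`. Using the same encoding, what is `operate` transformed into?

A repeating key of period 2 is used — shifts +3, +8 over and over.
Applying it to operate: o+3=r, p+8=x, e+3=h, r+8=z, a+3=d, t+8=b, e+3=h.

rxhzdbh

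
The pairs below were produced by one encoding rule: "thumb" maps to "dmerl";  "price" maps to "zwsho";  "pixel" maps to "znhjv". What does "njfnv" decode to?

devil

Shifts by position in thumb: pos 0: t→d (+10), pos 1: h→m (+5), pos 2: u→e (+10), pos 3: m→r (+5) — repeating every 2. It's a Vigenère-style cipher with numeric key [10,5]: position i shifts by key[i mod 2].
Reversing it on njfnv: n−10=d, j−5=e, f−10=v, n−5=i, v−10=l.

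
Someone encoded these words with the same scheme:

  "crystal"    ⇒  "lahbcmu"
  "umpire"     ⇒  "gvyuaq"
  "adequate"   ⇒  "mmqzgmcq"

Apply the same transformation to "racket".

The shift depends on letter class: consonant c→l is +9, but vowel a→m is +12. Two shifts are in play — +12 for a/e/i/o/u, +9 for every other letter.
Applying it to racket: r(cons)+9=a, a(vowel)+12=m, c(cons)+9=l, k(cons)+9=t, e(vowel)+12=q, t(cons)+9=c.

amltqc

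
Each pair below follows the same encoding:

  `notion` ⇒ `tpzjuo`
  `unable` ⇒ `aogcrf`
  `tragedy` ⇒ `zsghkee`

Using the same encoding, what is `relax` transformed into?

xfrbd

Shifts by position in notion: pos 0: n→t (+6), pos 1: o→p (+1), pos 2: t→z (+6), pos 3: i→j (+1) — repeating every 2. It's a Vigenère-style cipher with numeric key [6,1]: position i shifts by key[i mod 2].
On relax: r+6=x, e+1=f, l+6=r, a+1=b, x+6=d.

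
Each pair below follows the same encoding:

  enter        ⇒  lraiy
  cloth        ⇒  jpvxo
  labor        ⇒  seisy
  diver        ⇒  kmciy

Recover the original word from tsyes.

The shifts repeat in a cycle of length 2: positions 0,1,… shift by +7, +4, then the pattern repeats.
Undoing it on tsyes: t−7=m, s−4=o, y−7=r, e−4=a, s−7=l.

moral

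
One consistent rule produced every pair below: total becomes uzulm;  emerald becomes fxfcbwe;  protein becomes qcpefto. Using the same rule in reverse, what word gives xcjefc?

writer

Shifts by position in total: pos 0: t→u (+1), pos 1: o→z (+11), pos 2: t→u (+1), pos 3: a→l (+11) — repeating every 2. A repeating key of period 2 is used — shifts +1, +11 over and over.
Reversing it on xcjefc: x−1=w, c−11=r, j−1=i, e−11=t, f−1=e, c−11=r.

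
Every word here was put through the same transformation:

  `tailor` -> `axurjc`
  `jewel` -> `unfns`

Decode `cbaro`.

The output letters match the input read backwards, each shifted +9: tailor reversed is roliat. Two steps: reverse the string, then apply a Caesar shift of +9.
Decoding cbaro: shift back: c−9=t, b−9=s, a−9=r, r−9=i, o−9=f → tsrif; then reverse → first.

first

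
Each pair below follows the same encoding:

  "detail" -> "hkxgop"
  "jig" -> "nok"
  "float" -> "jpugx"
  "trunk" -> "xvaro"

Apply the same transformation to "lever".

Vowels shift forward by 6 and consonants shift forward by 4.
On lever: l(cons)+4=p, e(vowel)+6=k, v(cons)+4=z, e(vowel)+6=k, r(cons)+4=v.

pkzkv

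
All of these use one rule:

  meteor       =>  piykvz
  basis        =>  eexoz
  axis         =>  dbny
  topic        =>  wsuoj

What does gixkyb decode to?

desert

In meteor: m→p is +3, e→i is +4, t→y is +5, e→k is +6 — the shift increases by 1 each position. Each letter shifts forward by (position + 3), i.e. 3, 4, 5, … — the shift grows by one for each successive letter.
Decoding gixkyb: g−3=d, i−4=e, x−5=s, k−6=e, y−7=r, b−8=t.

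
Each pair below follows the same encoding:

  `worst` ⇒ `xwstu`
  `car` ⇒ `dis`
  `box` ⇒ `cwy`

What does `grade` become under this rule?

hsiem

The shift depends on letter class: consonant w→x is +1, but vowel o→w is +8. Two shifts are in play — +8 for a/e/i/o/u, +1 for every other letter.
For grade: g(cons)+1=h, r(cons)+1=s, a(vowel)+8=i, d(cons)+1=e, e(vowel)+8=m.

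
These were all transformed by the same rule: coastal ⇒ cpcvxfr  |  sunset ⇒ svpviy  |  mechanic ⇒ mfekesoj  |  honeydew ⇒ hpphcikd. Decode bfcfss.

Letter i (0-indexed) is shifted by i+0, so successive shifts are 0, 1, 2, ….
Undoing it on bfcfss: b−0=b, f−1=e, c−2=a, f−3=c, s−4=o, s−5=n.

beacon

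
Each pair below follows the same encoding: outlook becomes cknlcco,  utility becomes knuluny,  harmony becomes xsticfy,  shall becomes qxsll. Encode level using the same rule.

lghgl

o(14)→c(2) and u(20)→k(10) fit y≡23x+18 (mod 26); the inverse of 23 mod 26 is 17. Each letter's alphabet position (a=0..z=25) is mapped through 23·x+18 mod 26 — an affine cipher.
On level: l(11)→23·11+18≡11=l; e(4)→23·4+18≡6=g; v(21)→23·21+18≡7=h; e(4)→23·4+18≡6=g; l(11)→23·11+18≡11=l (all mod 26).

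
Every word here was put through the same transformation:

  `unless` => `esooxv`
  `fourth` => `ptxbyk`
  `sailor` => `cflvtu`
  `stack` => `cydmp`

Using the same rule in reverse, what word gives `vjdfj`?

Shifts by position in unless: pos 0: u→e (+10), pos 1: n→s (+5), pos 2: l→o (+3), pos 3: e→o (+10), pos 4: s→x (+5), pos 5: s→v (+3) — repeating every 3. It's a Vigenère-style cipher with numeric key [10,5,3]: position i shifts by key[i mod 3].
Decoding vjdfj: v−10=l, j−5=e, d−3=a, f−10=v, j−5=e.

leave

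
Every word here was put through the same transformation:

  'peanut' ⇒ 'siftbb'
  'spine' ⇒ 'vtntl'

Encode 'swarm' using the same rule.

In peanut: p→s is +3, e→i is +4, a→f is +5, n→t is +6 — the shift increases by 1 each position. Letter i (0-indexed) is shifted by i+3, so successive shifts are 3, 4, 5, ….
On swarm: s+3=v, w+4=a, a+5=f, r+6=x, m+7=t.

vafxt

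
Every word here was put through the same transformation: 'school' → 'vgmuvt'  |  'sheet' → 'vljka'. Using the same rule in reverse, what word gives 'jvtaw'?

Each letter shifts forward by (position + 3), i.e. 3, 4, 5, … — the shift grows by one for each successive letter.
Reversing it on jvtaw: j−3=g, v−4=r, t−5=o, a−6=u, w−7=p.

group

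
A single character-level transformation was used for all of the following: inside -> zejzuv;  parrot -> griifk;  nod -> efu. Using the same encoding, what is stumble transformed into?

Compare letters: i→z is +17, n→e is +17, s→j is +17 — a constant shift. It's a constant shift of +17 (ROT17).
Applying it to stumble: s+17=j, t+17=k, u+17=l, m+17=d, b+17=s, l+17=c, e+17=v.

jkldscv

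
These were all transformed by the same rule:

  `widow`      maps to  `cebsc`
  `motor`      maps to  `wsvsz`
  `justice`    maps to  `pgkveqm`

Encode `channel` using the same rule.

qtuhhml

w(22)→c(2) and i(8)→e(4) fit y≡11x+20 (mod 26); the inverse of 11 mod 26 is 19. Each letter's alphabet position (a=0..z=25) is mapped through 11·x+20 mod 26 — an affine cipher.
Applying it to channel: c(2)→11·2+20≡16=q; h(7)→11·7+20≡19=t; a(0)→11·0+20≡20=u; n(13)→11·13+20≡7=h; n(13)→11·13+20≡7=h; e(4)→11·4+20≡12=m; l(11)→11·11+20≡11=l (all mod 26).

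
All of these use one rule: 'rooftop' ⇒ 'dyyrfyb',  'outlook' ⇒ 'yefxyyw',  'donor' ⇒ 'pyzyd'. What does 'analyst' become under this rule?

kzkxkef

Two shifts are in play — +10 for a/e/i/o/u, +12 for every other letter.
For analyst: a(vowel)+10=k, n(cons)+12=z, a(vowel)+10=k, l(cons)+12=x, y(cons)+12=k, s(cons)+12=e, t(cons)+12=f.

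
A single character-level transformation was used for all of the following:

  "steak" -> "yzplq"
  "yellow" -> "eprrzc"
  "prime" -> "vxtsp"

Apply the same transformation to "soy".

The shift depends on letter class: consonant s→y is +6, but vowel e→p is +11. Two shifts are in play — +11 for a/e/i/o/u, +6 for every other letter.
Applying it to soy: s(cons)+6=y, o(vowel)+11=z, y(cons)+6=e.

yze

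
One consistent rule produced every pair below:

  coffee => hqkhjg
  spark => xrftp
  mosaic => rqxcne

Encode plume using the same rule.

unzoj

Shifts by position in coffee: pos 0: c→h (+5), pos 1: o→q (+2), pos 2: f→k (+5), pos 3: f→h (+2) — repeating every 2. The shifts repeat in a cycle of length 2: positions 0,1,… shift by +5, +2, then the pattern repeats.
Applying it to plume: p+5=u, l+2=n, u+5=z, m+2=o, e+5=j.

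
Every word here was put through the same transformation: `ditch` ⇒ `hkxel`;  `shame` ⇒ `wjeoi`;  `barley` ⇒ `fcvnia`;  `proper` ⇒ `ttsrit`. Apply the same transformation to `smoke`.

wosmi

Shifts by position in ditch: pos 0: d→h (+4), pos 1: i→k (+2), pos 2: t→x (+4), pos 3: c→e (+2) — repeating every 2. It's a Vigenère-style cipher with numeric key [4,2]: position i shifts by key[i mod 2].
For smoke: s+4=w, m+2=o, o+4=s, k+2=m, e+4=i.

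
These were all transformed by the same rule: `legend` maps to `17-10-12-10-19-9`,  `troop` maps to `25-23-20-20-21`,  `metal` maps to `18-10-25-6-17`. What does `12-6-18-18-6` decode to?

gamma

l is letter #12 and maps to 17: an offset of 5. Each letter is replaced by its alphabet position (a=1..z=26) + 5.
Reversing it on 12-6-18-18-6: 12→(12−5)÷1=7=g, 6→(6−5)÷1=1=a, 18→(18−5)÷1=13=m, 18→(18−5)÷1=13=m, 6→(6−5)÷1=1=a.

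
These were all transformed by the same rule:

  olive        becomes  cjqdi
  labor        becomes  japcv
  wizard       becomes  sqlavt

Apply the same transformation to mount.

yconz

o(14)→c(2) and l(11)→j(9) fit y≡15x+0 (mod 26); the inverse of 15 mod 26 is 7. This is an affine cipher: with a=0,…,z=25, each position x becomes (15x+0) mod 26.
Applying it to mount: m(12)→15·12+0≡24=y; o(14)→15·14+0≡2=c; u(20)→15·20+0≡14=o; n(13)→15·13+0≡13=n; t(19)→15·19+0≡25=z (all mod 26).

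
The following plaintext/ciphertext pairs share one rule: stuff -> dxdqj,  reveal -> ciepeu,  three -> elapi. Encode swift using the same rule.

darqx

Shifts by position in stuff: pos 0: s→d (+11), pos 1: t→x (+4), pos 2: u→d (+9), pos 3: f→q (+11), pos 4: f→j (+4) — repeating every 3. A repeating key of period 3 is used — shifts +11, +4, +9 over and over.
Applying it to swift: s+11=d, w+4=a, i+9=r, f+11=q, t+4=x.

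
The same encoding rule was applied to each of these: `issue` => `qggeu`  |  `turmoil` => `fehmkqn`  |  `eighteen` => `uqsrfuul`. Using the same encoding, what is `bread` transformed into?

i(8)→q(16) and s(18)→g(6) fit y≡25x+24 (mod 26); the inverse of 25 mod 26 is 25. This is an affine cipher: with a=0,…,z=25, each position x becomes (25x+24) mod 26.
On bread: b(1)→25·1+24≡23=x; r(17)→25·17+24≡7=h; e(4)→25·4+24≡20=u; a(0)→25·0+24≡24=y; d(3)→25·3+24≡21=v (all mod 26).

xhuyv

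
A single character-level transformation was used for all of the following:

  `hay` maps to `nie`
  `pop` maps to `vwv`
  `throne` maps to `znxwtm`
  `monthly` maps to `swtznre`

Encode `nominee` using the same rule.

twsqtmm

The shift depends on letter class: consonant h→n is +6, but vowel a→i is +8. The rule splits by letter class: vowels +8, consonants +6.
For nominee: n(cons)+6=t, o(vowel)+8=w, m(cons)+6=s, i(vowel)+8=q, n(cons)+6=t, e(vowel)+8=m, e(vowel)+8=m.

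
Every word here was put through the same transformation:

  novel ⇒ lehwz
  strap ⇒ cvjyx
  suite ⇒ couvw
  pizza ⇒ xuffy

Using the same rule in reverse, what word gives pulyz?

n(13)→l(11) and o(14)→e(4) fit y≡19x+24 (mod 26); the inverse of 19 mod 26 is 11. Treating letters as 0–25, the rule is x ↦ 19x + 24 (mod 26).
Reversing it on pulyz: p(15)→11·(15−24)≡5=f; u(20)→11·(20−24)≡8=i; l(11)→11·(11−24)≡13=n; y(24)→11·(24−24)≡0=a; z(25)→11·(25−24)≡11=l (all mod 26).

final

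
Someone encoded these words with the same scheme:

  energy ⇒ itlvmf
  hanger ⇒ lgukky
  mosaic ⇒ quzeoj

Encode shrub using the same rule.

Shifts by position in energy: pos 0: e→i (+4), pos 1: n→t (+6), pos 2: e→l (+7), pos 3: r→v (+4), pos 4: g→m (+6), pos 5: y→f (+7) — repeating every 3. It's a Vigenère-style cipher with numeric key [4,6,7]: position i shifts by key[i mod 3].
Applying it to shrub: s+4=w, h+6=n, r+7=y, u+4=y, b+6=h.

wnyyh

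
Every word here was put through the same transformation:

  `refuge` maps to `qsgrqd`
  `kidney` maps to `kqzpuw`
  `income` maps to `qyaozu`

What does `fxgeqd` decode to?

result

The output letters match the input read backwards, each shifted +12: refuge reversed is egufer. Read the word backwards and shift each letter +12.
Decoding fxgeqd: shift back: f−12=t, x−12=l, g−12=u, e−12=s, q−12=e, d−12=r → tluser; then reverse → result.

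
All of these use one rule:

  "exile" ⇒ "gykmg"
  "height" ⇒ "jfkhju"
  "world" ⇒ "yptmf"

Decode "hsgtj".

fresh

Shifts by position in exile: pos 0: e→g (+2), pos 1: x→y (+1), pos 2: i→k (+2), pos 3: l→m (+1) — repeating every 2. It's a Vigenère-style cipher with numeric key [2,1]: position i shifts by key[i mod 2].
Undoing it on hsgtj: h−2=f, s−1=r, g−2=e, t−1=s, j−2=h.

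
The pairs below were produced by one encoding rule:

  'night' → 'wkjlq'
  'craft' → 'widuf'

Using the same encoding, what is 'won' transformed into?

qrz

The output letters match the input read backwards, each shifted +3: night reversed is thgin. The word is reversed, then every letter is shifted forward by 3.
Applying it to won: reverse → now; then shift: n+3=q, o+3=r, w+3=z.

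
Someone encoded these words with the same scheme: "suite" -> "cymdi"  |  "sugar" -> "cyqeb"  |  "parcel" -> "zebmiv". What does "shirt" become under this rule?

Vowels shift forward by 4 and consonants shift forward by 10.
Applying it to shirt: s(cons)+10=c, h(cons)+10=r, i(vowel)+4=m, r(cons)+10=b, t(cons)+10=d.

crmbd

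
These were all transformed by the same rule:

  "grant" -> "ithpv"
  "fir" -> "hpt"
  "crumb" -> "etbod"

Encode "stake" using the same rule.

Vowels shift forward by 7 and consonants shift forward by 2.
Applying it to stake: s(cons)+2=u, t(cons)+2=v, a(vowel)+7=h, k(cons)+2=m, e(vowel)+7=l.

uvhml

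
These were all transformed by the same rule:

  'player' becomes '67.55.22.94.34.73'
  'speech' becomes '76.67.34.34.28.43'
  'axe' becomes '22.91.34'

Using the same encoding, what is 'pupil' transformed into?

67.82.67.46.55

p(#16)→67 and l(#12)→55: differences scale by 3, so n = 3·pos + 19. With a=1..z=26, the number is 3·pos + 19.
Applying it to pupil: p=16→67, u=21→82, p=16→67, i=9→46, l=12→55.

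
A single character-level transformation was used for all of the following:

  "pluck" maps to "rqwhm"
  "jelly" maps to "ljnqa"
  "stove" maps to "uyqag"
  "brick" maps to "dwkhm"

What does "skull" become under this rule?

Shifts by position in pluck: pos 0: p→r (+2), pos 1: l→q (+5), pos 2: u→w (+2), pos 3: c→h (+5) — repeating every 2. It's a Vigenère-style cipher with numeric key [2,5]: position i shifts by key[i mod 2].
For skull: s+2=u, k+5=p, u+2=w, l+5=q, l+2=n.

upwqn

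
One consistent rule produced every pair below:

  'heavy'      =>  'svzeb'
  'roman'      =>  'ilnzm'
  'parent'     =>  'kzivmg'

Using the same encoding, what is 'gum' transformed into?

tfn

This is the alphabet-reversal cipher (Atbash): a becomes z, b becomes y, etc.
For gum: g↔t, u↔f, m↔n.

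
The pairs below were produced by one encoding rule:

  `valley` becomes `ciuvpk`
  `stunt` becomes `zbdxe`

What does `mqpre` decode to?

fight

In valley: v→c is +7, a→i is +8, l→u is +9, l→v is +10 — the shift increases by 1 each position. The shift increases by 1 at each position, starting from +7: 7, 8, 9, ….
Decoding mqpre: m−7=f, q−8=i, p−9=g, r−10=h, e−11=t.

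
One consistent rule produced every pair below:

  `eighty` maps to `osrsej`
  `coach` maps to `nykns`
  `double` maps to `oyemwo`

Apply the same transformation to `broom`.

mcyyx

The shift depends on letter class: consonant g→r is +11, but vowel e→o is +10. Two shifts are in play — +10 for a/e/i/o/u, +11 for every other letter.
On broom: b(cons)+11=m, r(cons)+11=c, o(vowel)+10=y, o(vowel)+10=y, m(cons)+11=x.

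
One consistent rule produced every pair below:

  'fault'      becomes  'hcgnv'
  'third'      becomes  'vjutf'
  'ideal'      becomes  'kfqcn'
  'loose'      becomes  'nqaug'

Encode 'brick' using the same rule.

The shifts repeat in a cycle of length 3: positions 0,1,… shift by +2, +2, +12, then the pattern repeats.
Applying it to brick: b+2=d, r+2=t, i+12=u, c+2=e, k+2=m.

dtuem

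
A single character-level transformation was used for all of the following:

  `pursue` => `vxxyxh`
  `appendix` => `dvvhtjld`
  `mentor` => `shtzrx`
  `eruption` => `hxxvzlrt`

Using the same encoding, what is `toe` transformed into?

Vowels shift forward by 3 and consonants shift forward by 6.
For toe: t(cons)+6=z, o(vowel)+3=r, e(vowel)+3=h.

zrh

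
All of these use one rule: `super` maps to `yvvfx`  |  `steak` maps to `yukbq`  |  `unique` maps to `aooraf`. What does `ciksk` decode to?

Shifts by position in super: pos 0: s→y (+6), pos 1: u→v (+1), pos 2: p→v (+6), pos 3: e→f (+1) — repeating every 2. A repeating key of period 2 is used — shifts +6, +1 over and over.
Decoding ciksk: c−6=w, i−1=h, k−6=e, s−1=r, k−6=e.

where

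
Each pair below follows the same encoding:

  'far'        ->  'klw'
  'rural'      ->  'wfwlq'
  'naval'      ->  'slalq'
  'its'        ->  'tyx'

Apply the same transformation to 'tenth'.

The shift depends on letter class: consonant f→k is +5, but vowel a→l is +11. Two shifts are in play — +11 for a/e/i/o/u, +5 for every other letter.
Applying it to tenth: t(cons)+5=y, e(vowel)+11=p, n(cons)+5=s, t(cons)+5=y, h(cons)+5=m.

ypsym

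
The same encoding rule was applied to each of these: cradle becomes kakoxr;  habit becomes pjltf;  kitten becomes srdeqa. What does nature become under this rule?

In cradle: c→k is +8, r→a is +9, a→k is +10, d→o is +11 — the shift increases by 1 each position. The shift increases by 1 at each position, starting from +8: 8, 9, 10, ….
Applying it to nature: n+8=v, a+9=j, t+10=d, u+11=f, r+12=d, e+13=r.

vjdfdr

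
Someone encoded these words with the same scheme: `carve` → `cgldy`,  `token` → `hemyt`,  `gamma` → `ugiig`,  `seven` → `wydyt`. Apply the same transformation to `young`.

This is an affine cipher: with a=0,…,z=25, each position x becomes (11x+6) mod 26.
On young: y(24)→11·24+6≡10=k; o(14)→11·14+6≡4=e; u(20)→11·20+6≡18=s; n(13)→11·13+6≡19=t; g(6)→11·6+6≡20=u (all mod 26).

kestu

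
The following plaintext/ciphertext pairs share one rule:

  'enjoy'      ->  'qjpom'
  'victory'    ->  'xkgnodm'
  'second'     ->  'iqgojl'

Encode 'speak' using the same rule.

itqwu

Each letter's alphabet position (a=0..z=25) is mapped through 5·x+22 mod 26 — an affine cipher.
On speak: s(18)→5·18+22≡8=i; p(15)→5·15+22≡19=t; e(4)→5·4+22≡16=q; a(0)→5·0+22≡22=w; k(10)→5·10+22≡20=u (all mod 26).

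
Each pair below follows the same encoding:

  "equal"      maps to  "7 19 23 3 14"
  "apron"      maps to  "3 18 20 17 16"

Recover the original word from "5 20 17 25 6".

Letters become their 1-based position plus 2 (so a→3, b→4, …).
Undoing it on 5 20 17 25 6: 5→(5−2)÷1=3=c, 20→(20−2)÷1=18=r, 17→(17−2)÷1=15=o, 25→(25−2)÷1=23=w, 6→(6−2)÷1=4=d.

crowd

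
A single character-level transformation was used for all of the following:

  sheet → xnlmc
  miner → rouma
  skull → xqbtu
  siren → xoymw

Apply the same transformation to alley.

frsmh

In sheet: s→x is +5, h→n is +6, e→l is +7, e→m is +8 — the shift increases by 1 each position. Letter i (0-indexed) is shifted by i+5, so successive shifts are 5, 6, 7, ….
For alley: a+5=f, l+6=r, l+7=s, e+8=m, y+9=h.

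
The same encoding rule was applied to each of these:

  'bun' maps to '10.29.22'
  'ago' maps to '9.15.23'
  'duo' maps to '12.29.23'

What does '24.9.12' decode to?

b is letter #2 and maps to 10: an offset of 8. The number is (letter's place in the alphabet, a=1) + 8.
Decoding 24.9.12: 24→(24−8)÷1=16=p, 9→(9−8)÷1=1=a, 12→(12−8)÷1=4=d.

pad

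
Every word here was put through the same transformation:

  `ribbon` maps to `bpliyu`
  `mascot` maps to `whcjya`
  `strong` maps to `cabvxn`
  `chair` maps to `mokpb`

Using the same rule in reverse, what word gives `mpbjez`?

circus

Shifts by position in ribbon: pos 0: r→b (+10), pos 1: i→p (+7), pos 2: b→l (+10), pos 3: b→i (+7) — repeating every 2. It's a Vigenère-style cipher with numeric key [10,7]: position i shifts by key[i mod 2].
Decoding mpbjez: m−10=c, p−7=i, b−10=r, j−7=c, e−10=u, z−7=s.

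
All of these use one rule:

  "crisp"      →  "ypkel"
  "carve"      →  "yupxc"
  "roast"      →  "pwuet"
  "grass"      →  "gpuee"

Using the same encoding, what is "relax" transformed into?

pcdub

This is an affine cipher: with a=0,…,z=25, each position x becomes (15x+20) mod 26.
For relax: r(17)→15·17+20≡15=p; e(4)→15·4+20≡2=c; l(11)→15·11+20≡3=d; a(0)→15·0+20≡20=u; x(23)→15·23+20≡1=b (all mod 26).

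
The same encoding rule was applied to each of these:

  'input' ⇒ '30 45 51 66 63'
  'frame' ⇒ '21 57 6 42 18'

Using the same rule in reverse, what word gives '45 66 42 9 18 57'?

number

Each letter becomes 3×(its alphabet position, a=1..z=26) + 3.
Reversing it on 45 66 42 9 18 57: 45→(45−3)÷3=14=n, 66→(66−3)÷3=21=u, 42→(42−3)÷3=13=m, 9→(9−3)÷3=2=b, 18→(18−3)÷3=5=e, 57→(57−3)÷3=18=r.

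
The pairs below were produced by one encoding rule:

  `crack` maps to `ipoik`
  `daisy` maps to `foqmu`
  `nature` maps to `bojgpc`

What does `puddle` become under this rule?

c(2)→i(8) and r(17)→p(15) fit y≡23x+14 (mod 26); the inverse of 23 mod 26 is 17. Treating letters as 0–25, the rule is x ↦ 23x + 14 (mod 26).
On puddle: p(15)→23·15+14≡21=v; u(20)→23·20+14≡6=g; d(3)→23·3+14≡5=f; d(3)→23·3+14≡5=f; l(11)→23·11+14≡7=h; e(4)→23·4+14≡2=c (all mod 26).

vgffhc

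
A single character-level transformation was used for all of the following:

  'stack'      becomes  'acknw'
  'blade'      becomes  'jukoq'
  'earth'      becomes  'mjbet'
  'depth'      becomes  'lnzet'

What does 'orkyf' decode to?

giant

In stack: s→a is +8, t→c is +9, a→k is +10, c→n is +11 — the shift increases by 1 each position. The shift increases by 1 at each position, starting from +8: 8, 9, 10, ….
Reversing it on orkyf: o−8=g, r−9=i, k−10=a, y−11=n, f−12=t.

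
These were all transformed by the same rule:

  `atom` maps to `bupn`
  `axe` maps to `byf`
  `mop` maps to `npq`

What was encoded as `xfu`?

Each letter is shifted forward by 1 in the alphabet (a Caesar shift of +1).
Decoding xfu: x−1=w, f−1=e, u−1=t.

wet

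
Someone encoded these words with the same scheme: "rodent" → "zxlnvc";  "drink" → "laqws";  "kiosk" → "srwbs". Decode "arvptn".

Shifts by position in rodent: pos 0: r→z (+8), pos 1: o→x (+9), pos 2: d→l (+8), pos 3: e→n (+9) — repeating every 2. A repeating key of period 2 is used — shifts +8, +9 over and over.
Reversing it on arvptn: a−8=s, r−9=i, v−8=n, p−9=g, t−8=l, n−9=e.

single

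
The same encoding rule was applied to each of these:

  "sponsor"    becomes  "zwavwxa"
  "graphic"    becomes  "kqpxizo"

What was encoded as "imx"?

The output letters match the input read backwards, each shifted +8: sponsor reversed is rosnops. The word is reversed, then every letter is shifted forward by 8.
Reversing it on imx: shift back: i−8=a, m−8=e, x−8=p → aep; then reverse → pea.

pea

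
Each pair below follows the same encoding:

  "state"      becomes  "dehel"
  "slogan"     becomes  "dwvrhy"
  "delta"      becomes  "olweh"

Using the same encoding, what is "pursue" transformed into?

abcdbl

Vowels shift forward by 7 and consonants shift forward by 11.
On pursue: p(cons)+11=a, u(vowel)+7=b, r(cons)+11=c, s(cons)+11=d, u(vowel)+7=b, e(vowel)+7=l.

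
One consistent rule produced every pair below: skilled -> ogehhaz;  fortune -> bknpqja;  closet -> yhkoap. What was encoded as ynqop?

crust

Compare letters: s→o is +22, k→g is +22, i→e is +22 — a constant shift. This is a Caesar cipher with shift 22.
Decoding ynqop: y−22=c, n−22=r, q−22=u, o−22=s, p−22=t.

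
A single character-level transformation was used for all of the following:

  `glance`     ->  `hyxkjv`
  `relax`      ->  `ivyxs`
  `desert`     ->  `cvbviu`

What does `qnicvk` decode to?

burden

g(6)→h(7) and l(11)→y(24) fit y≡19x+23 (mod 26); the inverse of 19 mod 26 is 11. This is an affine cipher: with a=0,…,z=25, each position x becomes (19x+23) mod 26.
Undoing it on qnicvk: q(16)→11·(16−23)≡1=b; n(13)→11·(13−23)≡20=u; i(8)→11·(8−23)≡17=r; c(2)→11·(2−23)≡3=d; v(21)→11·(21−23)≡4=e; k(10)→11·(10−23)≡13=n (all mod 26).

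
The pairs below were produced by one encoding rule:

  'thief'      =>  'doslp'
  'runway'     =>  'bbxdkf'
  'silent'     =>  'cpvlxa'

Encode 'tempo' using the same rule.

Shifts by position in thief: pos 0: t→d (+10), pos 1: h→o (+7), pos 2: i→s (+10), pos 3: e→l (+7) — repeating every 2. It's a Vigenère-style cipher with numeric key [10,7]: position i shifts by key[i mod 2].
On tempo: t+10=d, e+7=l, m+10=w, p+7=w, o+10=y.

dlwwy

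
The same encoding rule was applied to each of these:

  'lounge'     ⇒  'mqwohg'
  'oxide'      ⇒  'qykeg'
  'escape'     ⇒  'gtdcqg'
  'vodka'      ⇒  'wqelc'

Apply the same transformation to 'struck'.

tuswdl

The shift depends on letter class: consonant l→m is +1, but vowel o→q is +2. Vowels shift forward by 2 and consonants shift forward by 1.
On struck: s(cons)+1=t, t(cons)+1=u, r(cons)+1=s, u(vowel)+2=w, c(cons)+1=d, k(cons)+1=l.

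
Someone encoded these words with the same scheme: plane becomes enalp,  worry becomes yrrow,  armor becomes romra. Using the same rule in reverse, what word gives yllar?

The word is simply reversed.
Reversing it on yllar: then reverse → rally.

rally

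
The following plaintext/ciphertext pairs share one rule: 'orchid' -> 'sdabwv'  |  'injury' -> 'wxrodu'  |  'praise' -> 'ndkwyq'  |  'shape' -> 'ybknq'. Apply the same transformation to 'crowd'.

adsev

o(14)→s(18) and r(17)→d(3) fit y≡21x+10 (mod 26); the inverse of 21 mod 26 is 5. Each letter's alphabet position (a=0..z=25) is mapped through 21·x+10 mod 26 — an affine cipher.
For crowd: c(2)→21·2+10≡0=a; r(17)→21·17+10≡3=d; o(14)→21·14+10≡18=s; w(22)→21·22+10≡4=e; d(3)→21·3+10≡21=v (all mod 26).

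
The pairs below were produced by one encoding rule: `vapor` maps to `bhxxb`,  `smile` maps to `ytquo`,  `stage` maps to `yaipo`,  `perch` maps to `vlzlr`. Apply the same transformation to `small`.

In vapor: v→b is +6, a→h is +7, p→x is +8, o→x is +9 — the shift increases by 1 each position. Letter i (0-indexed) is shifted by i+6, so successive shifts are 6, 7, 8, ….
Applying it to small: s+6=y, m+7=t, a+8=i, l+9=u, l+10=v.

ytiuv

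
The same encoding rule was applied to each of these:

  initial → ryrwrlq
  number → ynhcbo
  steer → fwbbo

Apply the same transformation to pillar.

grqqlo

Treating letters as 0–25, the rule is x ↦ 17x + 11 (mod 26).
For pillar: p(15)→17·15+11≡6=g; i(8)→17·8+11≡17=r; l(11)→17·11+11≡16=q; l(11)→17·11+11≡16=q; a(0)→17·0+11≡11=l; r(17)→17·17+11≡14=o (all mod 26).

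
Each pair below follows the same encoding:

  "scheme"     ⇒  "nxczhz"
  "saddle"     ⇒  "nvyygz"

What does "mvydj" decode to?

radio

Compare letters: s→n is +21, c→x is +21, h→c is +21 — a constant shift. Each letter is shifted forward by 21 in the alphabet (a Caesar shift of +21).
Reversing it on mvydj: m−21=r, v−21=a, y−21=d, d−21=i, j−21=o.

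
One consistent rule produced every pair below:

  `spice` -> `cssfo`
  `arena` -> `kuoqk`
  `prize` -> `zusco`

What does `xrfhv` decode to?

Shifts by position in spice: pos 0: s→c (+10), pos 1: p→s (+3), pos 2: i→s (+10), pos 3: c→f (+3) — repeating every 2. The shifts repeat in a cycle of length 2: positions 0,1,… shift by +10, +3, then the pattern repeats.
Decoding xrfhv: x−10=n, r−3=o, f−10=v, h−3=e, v−10=l.

novel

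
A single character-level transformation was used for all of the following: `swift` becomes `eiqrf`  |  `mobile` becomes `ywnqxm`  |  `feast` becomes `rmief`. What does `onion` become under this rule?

wzqwz

Two shifts are in play — +8 for a/e/i/o/u, +12 for every other letter.
On onion: o(vowel)+8=w, n(cons)+12=z, i(vowel)+8=q, o(vowel)+8=w, n(cons)+12=z.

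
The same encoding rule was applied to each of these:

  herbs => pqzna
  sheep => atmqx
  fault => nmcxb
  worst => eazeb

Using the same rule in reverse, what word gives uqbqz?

Shifts by position in herbs: pos 0: h→p (+8), pos 1: e→q (+12), pos 2: r→z (+8), pos 3: b→n (+12) — repeating every 2. The shifts repeat in a cycle of length 2: positions 0,1,… shift by +8, +12, then the pattern repeats.
Undoing it on uqbqz: u−8=m, q−12=e, b−8=t, q−12=e, z−8=r.

meter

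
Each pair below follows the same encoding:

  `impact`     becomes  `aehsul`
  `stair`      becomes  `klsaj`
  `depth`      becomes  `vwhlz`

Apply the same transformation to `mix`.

Each letter is shifted forward by 18 in the alphabet (a Caesar shift of +18).
On mix: m+18=e, i+18=a, x+18=p.

eap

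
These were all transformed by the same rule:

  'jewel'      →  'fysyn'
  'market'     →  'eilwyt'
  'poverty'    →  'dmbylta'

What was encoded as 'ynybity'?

elevate

j(9)→f(5) and e(4)→y(24) fit y≡17x+8 (mod 26); the inverse of 17 mod 26 is 23. Each letter's alphabet position (a=0..z=25) is mapped through 17·x+8 mod 26 — an affine cipher.
Decoding ynybity: y(24)→23·(24−8)≡4=e; n(13)→23·(13−8)≡11=l; y(24)→23·(24−8)≡4=e; b(1)→23·(1−8)≡21=v; i(8)→23·(8−8)≡0=a; t(19)→23·(19−8)≡19=t; y(24)→23·(24−8)≡4=e (all mod 26).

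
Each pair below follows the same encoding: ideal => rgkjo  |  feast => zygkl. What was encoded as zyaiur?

Read the word backwards and shift each letter +6.
Undoing it on zyaiur: shift back: z−6=t, y−6=s, a−6=u, i−6=c, u−6=o, r−6=l → tsucol; then reverse → locust.

locust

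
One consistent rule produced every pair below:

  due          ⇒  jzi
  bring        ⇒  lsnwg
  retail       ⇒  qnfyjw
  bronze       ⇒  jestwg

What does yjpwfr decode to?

The output letters match the input read backwards, each shifted +5: due reversed is eud. Two steps: reverse the string, then apply a Caesar shift of +5.
Reversing it on yjpwfr: shift back: y−5=t, j−5=e, p−5=k, w−5=r, f−5=a, r−5=m → tekram; then reverse → market.

market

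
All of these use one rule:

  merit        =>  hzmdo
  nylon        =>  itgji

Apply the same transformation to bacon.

wvxji

Compare letters: m→h is +21, e→z is +21, r→m is +21 — a constant shift. Every letter moves 21 places later in the alphabet, wrapping around z→a.
Applying it to bacon: b+21=w, a+21=v, c+21=x, o+21=j, n+21=i.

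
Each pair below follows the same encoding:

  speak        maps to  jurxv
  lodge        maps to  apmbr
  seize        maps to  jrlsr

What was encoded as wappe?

floor

Each letter's alphabet position (a=0..z=25) is mapped through 5·x+23 mod 26 — an affine cipher.
Reversing it on wappe: w(22)→21·(22−23)≡5=f; a(0)→21·(0−23)≡11=l; p(15)→21·(15−23)≡14=o; p(15)→21·(15−23)≡14=o; e(4)→21·(4−23)≡17=r (all mod 26).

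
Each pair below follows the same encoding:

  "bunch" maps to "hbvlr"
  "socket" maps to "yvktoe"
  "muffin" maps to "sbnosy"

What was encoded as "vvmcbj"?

poetry

The shift increases by 1 at each position, starting from +6: 6, 7, 8, ….
Undoing it on vvmcbj: v−6=p, v−7=o, m−8=e, c−9=t, b−10=r, j−11=y.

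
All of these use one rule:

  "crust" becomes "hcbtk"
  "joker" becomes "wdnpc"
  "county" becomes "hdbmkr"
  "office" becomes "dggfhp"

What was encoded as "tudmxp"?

Treating letters as 0–25, the rule is x ↦ 17x + 25 (mod 26).
Undoing it on tudmxp: t(19)→23·(19−25)≡18=s; u(20)→23·(20−25)≡15=p; d(3)→23·(3−25)≡14=o; m(12)→23·(12−25)≡13=n; x(23)→23·(23−25)≡6=g; p(15)→23·(15−25)≡4=e (all mod 26).

sponge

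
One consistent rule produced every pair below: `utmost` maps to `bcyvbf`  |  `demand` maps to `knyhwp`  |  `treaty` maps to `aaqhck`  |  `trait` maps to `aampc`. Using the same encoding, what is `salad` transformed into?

zjxhm

Shifts by position in utmost: pos 0: u→b (+7), pos 1: t→c (+9), pos 2: m→y (+12), pos 3: o→v (+7), pos 4: s→b (+9), pos 5: t→f (+12) — repeating every 3. It's a Vigenère-style cipher with numeric key [7,9,12]: position i shifts by key[i mod 3].
On salad: s+7=z, a+9=j, l+12=x, a+7=h, d+9=m.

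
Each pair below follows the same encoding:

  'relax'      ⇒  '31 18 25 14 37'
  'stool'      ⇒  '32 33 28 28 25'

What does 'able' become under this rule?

14 15 25 18

Each letter is replaced by its alphabet position (a=1..z=26) + 13.
On able: a=1→14, b=2→15, l=12→25, e=5→18.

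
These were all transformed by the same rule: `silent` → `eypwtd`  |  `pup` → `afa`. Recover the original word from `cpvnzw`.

The output letters match the input read backwards, each shifted +11: silent reversed is tnelis. The word is reversed, then every letter is shifted forward by 11.
Decoding cpvnzw: shift back: c−11=r, p−11=e, v−11=k, n−11=c, z−11=o, w−11=l → rekcol; then reverse → locker.

locker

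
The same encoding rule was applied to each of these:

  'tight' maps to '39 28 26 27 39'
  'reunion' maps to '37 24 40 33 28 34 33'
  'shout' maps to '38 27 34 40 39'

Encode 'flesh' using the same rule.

25 31 24 38 27

t is letter #20 and maps to 39: an offset of 19. Each letter is replaced by its alphabet position (a=1..z=26) + 19.
On flesh: f=6→25, l=12→31, e=5→24, s=19→38, h=8→27.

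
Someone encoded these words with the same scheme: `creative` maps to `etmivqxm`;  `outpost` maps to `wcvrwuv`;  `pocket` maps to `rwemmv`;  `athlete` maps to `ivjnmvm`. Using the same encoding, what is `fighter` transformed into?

hqijvmt

Two shifts are in play — +8 for a/e/i/o/u, +2 for every other letter.
On fighter: f(cons)+2=h, i(vowel)+8=q, g(cons)+2=i, h(cons)+2=j, t(cons)+2=v, e(vowel)+8=m, r(cons)+2=t.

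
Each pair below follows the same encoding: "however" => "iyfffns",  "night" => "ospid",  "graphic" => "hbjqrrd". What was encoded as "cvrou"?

blink

Shifts by position in however: pos 0: h→i (+1), pos 1: o→y (+10), pos 2: w→f (+9), pos 3: e→f (+1), pos 4: v→f (+10), pos 5: e→n (+9) — repeating every 3. The shifts repeat in a cycle of length 3: positions 0,1,… shift by +1, +10, +9, then the pattern repeats.
Decoding cvrou: c−1=b, v−10=l, r−9=i, o−1=n, u−10=k.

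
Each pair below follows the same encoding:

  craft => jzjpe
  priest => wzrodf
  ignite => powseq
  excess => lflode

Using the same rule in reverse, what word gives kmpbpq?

degree

In craft: c→j is +7, r→z is +8, a→j is +9, f→p is +10 — the shift increases by 1 each position. Each letter shifts forward by (position + 7), i.e. 7, 8, 9, … — the shift grows by one for each successive letter.
Decoding kmpbpq: k−7=d, m−8=e, p−9=g, b−10=r, p−11=e, q−12=e.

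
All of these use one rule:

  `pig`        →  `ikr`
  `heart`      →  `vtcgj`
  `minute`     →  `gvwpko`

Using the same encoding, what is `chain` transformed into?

The output letters match the input read backwards, each shifted +2: pig reversed is gip. Read the word backwards and shift each letter +2.
On chain: reverse → niahc; then shift: n+2=p, i+2=k, a+2=c, h+2=j, c+2=e.

pkcje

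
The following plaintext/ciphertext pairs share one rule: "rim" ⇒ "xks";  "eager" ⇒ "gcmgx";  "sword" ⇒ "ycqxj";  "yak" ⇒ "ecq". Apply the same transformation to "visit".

bkykz

The shift depends on letter class: consonant r→x is +6, but vowel i→k is +2. The rule splits by letter class: vowels +2, consonants +6.
On visit: v(cons)+6=b, i(vowel)+2=k, s(cons)+6=y, i(vowel)+2=k, t(cons)+6=z.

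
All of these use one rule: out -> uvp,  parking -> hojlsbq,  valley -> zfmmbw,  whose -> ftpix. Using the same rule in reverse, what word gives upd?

The output letters match the input read backwards, each shifted +1: out reversed is tuo. Two steps: reverse the string, then apply a Caesar shift of +1.
Decoding upd: shift back: u−1=t, p−1=o, d−1=c → toc; then reverse → cot.

cot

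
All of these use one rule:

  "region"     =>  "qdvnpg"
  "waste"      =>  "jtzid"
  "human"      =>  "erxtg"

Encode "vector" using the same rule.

adlipq

Each letter's alphabet position (a=0..z=25) is mapped through 9·x+19 mod 26 — an affine cipher.
For vector: v(21)→9·21+19≡0=a; e(4)→9·4+19≡3=d; c(2)→9·2+19≡11=l; t(19)→9·19+19≡8=i; o(14)→9·14+19≡15=p; r(17)→9·17+19≡16=q (all mod 26).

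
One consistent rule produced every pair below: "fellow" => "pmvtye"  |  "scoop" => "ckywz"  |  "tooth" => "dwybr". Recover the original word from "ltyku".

Shifts by position in fellow: pos 0: f→p (+10), pos 1: e→m (+8), pos 2: l→v (+10), pos 3: l→t (+8) — repeating every 2. The shifts repeat in a cycle of length 2: positions 0,1,… shift by +10, +8, then the pattern repeats.
Decoding ltyku: l−10=b, t−8=l, y−10=o, k−8=c, u−10=k.

block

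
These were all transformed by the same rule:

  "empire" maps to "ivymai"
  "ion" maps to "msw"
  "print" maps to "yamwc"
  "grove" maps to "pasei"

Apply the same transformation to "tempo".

civys

The shift depends on letter class: consonant m→v is +9, but vowel e→i is +4. Vowels shift forward by 4 and consonants shift forward by 9.
Applying it to tempo: t(cons)+9=c, e(vowel)+4=i, m(cons)+9=v, p(cons)+9=y, o(vowel)+4=s.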